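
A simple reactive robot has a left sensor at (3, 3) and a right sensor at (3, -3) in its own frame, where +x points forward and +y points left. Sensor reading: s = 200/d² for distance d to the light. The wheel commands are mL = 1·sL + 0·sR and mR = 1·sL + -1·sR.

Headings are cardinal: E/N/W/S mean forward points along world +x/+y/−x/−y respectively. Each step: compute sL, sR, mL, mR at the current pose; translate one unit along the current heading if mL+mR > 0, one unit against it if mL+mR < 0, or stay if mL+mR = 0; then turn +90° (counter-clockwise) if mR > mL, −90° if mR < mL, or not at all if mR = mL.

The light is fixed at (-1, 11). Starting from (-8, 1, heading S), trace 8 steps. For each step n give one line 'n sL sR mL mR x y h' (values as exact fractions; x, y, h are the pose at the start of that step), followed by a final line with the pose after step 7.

0 40/37 200/269 40/37 3360/9953 -8 1 S
1 25/37 50/41 25/37 -825/1517 -8 0 W
2 40/37 200/89 40/37 -3840/3293 -9 0 N
3 100/53 4/5 100/53 288/265 -9 -1 E
4 200/241 8/13 200/241 672/3133 -8 -1 S
5 50/89 1 50/89 -39/89 -8 -2 W
6 200/221 8/5 200/221 -768/1105 -9 -2 N
7 100/53 4/5 100/53 288/265 -9 -1 E
final -8 -1 S

n=0: pose=(-8,1,S); sL=40/37, sR=200/269; mL=40/37, mR=3360/9953; mL+mR=14120/9953 → advance +1; mR−mL=-200/269 → turn -1·90°
n=1: pose=(-8,0,W); sL=25/37, sR=50/41; mL=25/37, mR=-825/1517; mL+mR=200/1517 → advance +1; mR−mL=-50/41 → turn -1·90°
n=2: pose=(-9,0,N); sL=40/37, sR=200/89; mL=40/37, mR=-3840/3293; mL+mR=-280/3293 → advance -1; mR−mL=-200/89 → turn -1·90°
n=3: pose=(-9,-1,E); sL=100/53, sR=4/5; mL=100/53, mR=288/265; mL+mR=788/265 → advance +1; mR−mL=-4/5 → turn -1·90°
n=4: pose=(-8,-1,S); sL=200/241, sR=8/13; mL=200/241, mR=672/3133; mL+mR=3272/3133 → advance +1; mR−mL=-8/13 → turn -1·90°
n=5: pose=(-8,-2,W); sL=50/89, sR=1; mL=50/89, mR=-39/89; mL+mR=11/89 → advance +1; mR−mL=-1 → turn -1·90°
n=6: pose=(-9,-2,N); sL=200/221, sR=8/5; mL=200/221, mR=-768/1105; mL+mR=232/1105 → advance +1; mR−mL=-8/5 → turn -1·90°
n=7: pose=(-9,-1,E); sL=100/53, sR=4/5; mL=100/53, mR=288/265; mL+mR=788/265 → advance +1; mR−mL=-4/5 → turn -1·90°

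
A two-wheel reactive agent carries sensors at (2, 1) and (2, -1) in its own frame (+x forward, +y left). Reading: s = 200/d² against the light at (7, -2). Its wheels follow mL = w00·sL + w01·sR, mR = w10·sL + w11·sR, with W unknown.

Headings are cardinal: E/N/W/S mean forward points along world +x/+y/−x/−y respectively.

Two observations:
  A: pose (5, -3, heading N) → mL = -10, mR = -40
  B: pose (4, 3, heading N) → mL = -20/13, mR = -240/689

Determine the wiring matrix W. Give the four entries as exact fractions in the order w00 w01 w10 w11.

-1/2 0 1/2 -1/2

obs A: pose=(5,-3,N) → sL=20, sR=100, mL=-10, mR=-40
obs B: pose=(4,3,N) → sL=40/13, sR=200/53, mL=-20/13, mR=-240/689
sensor matrix S = [[20, 100], [40/13, 200/53]]; det S = -160000/689
solve [mL_A; mL_B] = S·[w00; w01] and [mR_A; mR_B] = S·[w10; w11]:
  w00 = -1/2, w01 = 0, w10 = 1/2, w11 = -1/2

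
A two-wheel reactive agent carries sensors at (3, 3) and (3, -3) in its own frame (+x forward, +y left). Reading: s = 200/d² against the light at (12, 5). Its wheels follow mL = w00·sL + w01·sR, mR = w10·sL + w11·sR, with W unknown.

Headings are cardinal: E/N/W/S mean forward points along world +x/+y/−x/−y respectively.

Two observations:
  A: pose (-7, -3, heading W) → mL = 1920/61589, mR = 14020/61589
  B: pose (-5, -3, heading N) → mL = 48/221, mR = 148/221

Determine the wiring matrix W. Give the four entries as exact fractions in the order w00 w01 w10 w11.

obs A: pose=(-7,-3,W) → sL=40/121, sR=200/509, mL=1920/61589, mR=14020/61589
obs B: pose=(-5,-3,N) → sL=8/17, sR=200/221, mL=48/221, mR=148/221
sensor matrix S = [[40/121, 200/509], [8/17, 200/221]]; det S = 1555200/13611169
solve [mL_A; mL_B] = S·[w00; w01] and [mR_A; mR_B] = S·[w10; w11]:
  w00 = -1/2, w01 = 1/2, w10 = -1/2, w11 = 1

-1/2 1/2 -1/2 1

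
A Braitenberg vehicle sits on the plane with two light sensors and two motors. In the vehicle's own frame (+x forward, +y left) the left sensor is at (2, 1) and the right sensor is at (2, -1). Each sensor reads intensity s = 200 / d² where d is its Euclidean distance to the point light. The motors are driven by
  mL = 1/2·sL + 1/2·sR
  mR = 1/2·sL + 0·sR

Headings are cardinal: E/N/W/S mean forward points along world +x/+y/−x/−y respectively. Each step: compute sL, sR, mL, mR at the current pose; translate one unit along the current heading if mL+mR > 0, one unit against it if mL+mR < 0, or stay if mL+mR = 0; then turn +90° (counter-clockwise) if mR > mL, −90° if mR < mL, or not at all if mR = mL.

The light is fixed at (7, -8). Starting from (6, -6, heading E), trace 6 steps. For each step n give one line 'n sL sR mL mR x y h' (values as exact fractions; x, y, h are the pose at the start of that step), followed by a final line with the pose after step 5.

n=0: pose=(6,-6,E); sL=20, sR=100; mL=60, mR=10; mL+mR=70 → advance +1; mR−mL=-50 → turn -1·90°
n=1: pose=(7,-6,S); sL=200, sR=200; mL=200, mR=100; mL+mR=300 → advance +1; mR−mL=-100 → turn -1·90°
n=2: pose=(7,-7,W); sL=50, sR=25; mL=75/2, mR=25; mL+mR=125/2 → advance +1; mR−mL=-25/2 → turn -1·90°
n=3: pose=(6,-7,N); sL=200/13, sR=200/9; mL=2200/117, mR=100/13; mL+mR=3100/117 → advance +1; mR−mL=-100/9 → turn -1·90°
n=4: pose=(6,-6,E); sL=20, sR=100; mL=60, mR=10; mL+mR=70 → advance +1; mR−mL=-50 → turn -1·90°
n=5: pose=(7,-6,S); sL=200, sR=200; mL=200, mR=100; mL+mR=300 → advance +1; mR−mL=-100 → turn -1·90°

0 20 100 60 10 6 -6 E
1 200 200 200 100 7 -6 S
2 50 25 75/2 25 7 -7 W
3 200/13 200/9 2200/117 100/13 6 -7 N
4 20 100 60 10 6 -6 E
5 200 200 200 100 7 -6 S
final 7 -7 W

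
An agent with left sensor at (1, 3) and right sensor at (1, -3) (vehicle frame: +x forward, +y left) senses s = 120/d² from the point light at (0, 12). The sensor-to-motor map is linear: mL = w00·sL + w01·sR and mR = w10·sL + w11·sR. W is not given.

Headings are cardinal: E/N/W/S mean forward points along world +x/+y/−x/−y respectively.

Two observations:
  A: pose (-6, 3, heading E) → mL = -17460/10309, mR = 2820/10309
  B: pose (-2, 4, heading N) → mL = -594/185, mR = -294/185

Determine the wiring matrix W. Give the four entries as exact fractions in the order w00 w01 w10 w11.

-1/2 -1 1/2 -1

obs A: pose=(-6,3,E) → sL=120/61, sR=120/169, mL=-17460/10309, mR=2820/10309
obs B: pose=(-2,4,N) → sL=60/37, sR=12/5, mL=-594/185, mR=-294/185
sensor matrix S = [[120/61, 120/169], [60/37, 12/5]]; det S = 1361664/381433
solve [mL_A; mL_B] = S·[w00; w01] and [mR_A; mR_B] = S·[w10; w11]:
  w00 = -1/2, w01 = -1, w10 = 1/2, w11 = -1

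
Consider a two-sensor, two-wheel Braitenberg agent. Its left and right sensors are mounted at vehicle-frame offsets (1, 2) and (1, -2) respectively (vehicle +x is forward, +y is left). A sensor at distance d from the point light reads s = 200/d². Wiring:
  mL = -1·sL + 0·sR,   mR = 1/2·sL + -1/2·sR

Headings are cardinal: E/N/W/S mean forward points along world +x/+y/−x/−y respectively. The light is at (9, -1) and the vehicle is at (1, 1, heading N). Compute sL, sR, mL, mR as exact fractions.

left sensor world pos  = (-1, 2); dL² = 109
right sensor world pos = (3, 2); dR² = 45
sL = 200/109 = 200/109
sR = 200/45 = 40/9
mL = -1·sL + 0·sR = -200/109
mR = 1/2·sL + -1/2·sR = -1280/981

200/109 40/9 -200/109 -1280/981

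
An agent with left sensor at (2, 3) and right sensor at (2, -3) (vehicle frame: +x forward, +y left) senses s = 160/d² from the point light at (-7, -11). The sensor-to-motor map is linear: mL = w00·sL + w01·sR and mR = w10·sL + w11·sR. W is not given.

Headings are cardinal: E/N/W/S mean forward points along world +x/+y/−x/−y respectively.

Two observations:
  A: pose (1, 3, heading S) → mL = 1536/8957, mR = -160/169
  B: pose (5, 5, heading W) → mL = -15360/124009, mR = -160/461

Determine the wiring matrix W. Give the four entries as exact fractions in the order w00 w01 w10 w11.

obs A: pose=(1,3,S) → sL=32/53, sR=160/169, mL=1536/8957, mR=-160/169
obs B: pose=(5,5,W) → sL=160/269, sR=160/461, mL=-15360/124009, mR=-160/461
sensor matrix S = [[32/53, 160/169], [160/269, 160/461]]; det S = -392724480/1110748613
solve [mL_A; mL_B] = S·[w00; w01] and [mR_A; mR_B] = S·[w10; w11]:
  w00 = -1/2, w01 = 1/2, w10 = 0, w11 = -1

-1/2 1/2 0 -1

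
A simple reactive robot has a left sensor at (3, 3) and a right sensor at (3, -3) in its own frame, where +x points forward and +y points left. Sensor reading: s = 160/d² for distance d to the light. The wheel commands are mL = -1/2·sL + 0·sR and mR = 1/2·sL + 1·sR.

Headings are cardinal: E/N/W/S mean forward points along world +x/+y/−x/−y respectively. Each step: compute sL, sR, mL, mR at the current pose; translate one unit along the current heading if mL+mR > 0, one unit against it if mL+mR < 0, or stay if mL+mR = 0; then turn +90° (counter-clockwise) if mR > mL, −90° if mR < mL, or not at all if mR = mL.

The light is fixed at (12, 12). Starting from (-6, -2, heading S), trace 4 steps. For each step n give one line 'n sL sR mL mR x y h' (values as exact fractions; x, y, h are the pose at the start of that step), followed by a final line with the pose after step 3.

0 80/257 16/73 -40/257 7032/18761 -6 -2 S
1 160/369 160/549 -80/369 11440/22509 -6 -3 E
2 5/17 8/17 -5/34 21/34 -5 -3 N
3 160/689 160/521 -80/689 151920/358969 -5 -2 W
final -6 -2 S

n=0: pose=(-6,-2,S); sL=80/257, sR=16/73; mL=-40/257, mR=7032/18761; mL+mR=16/73 → advance +1; mR−mL=9952/18761 → turn +1·90°
n=1: pose=(-6,-3,E); sL=160/369, sR=160/549; mL=-80/369, mR=11440/22509; mL+mR=160/549 → advance +1; mR−mL=5440/7503 → turn +1·90°
n=2: pose=(-5,-3,N); sL=5/17, sR=8/17; mL=-5/34, mR=21/34; mL+mR=8/17 → advance +1; mR−mL=13/17 → turn +1·90°
n=3: pose=(-5,-2,W); sL=160/689, sR=160/521; mL=-80/689, mR=151920/358969; mL+mR=160/521 → advance +1; mR−mL=193600/358969 → turn +1·90°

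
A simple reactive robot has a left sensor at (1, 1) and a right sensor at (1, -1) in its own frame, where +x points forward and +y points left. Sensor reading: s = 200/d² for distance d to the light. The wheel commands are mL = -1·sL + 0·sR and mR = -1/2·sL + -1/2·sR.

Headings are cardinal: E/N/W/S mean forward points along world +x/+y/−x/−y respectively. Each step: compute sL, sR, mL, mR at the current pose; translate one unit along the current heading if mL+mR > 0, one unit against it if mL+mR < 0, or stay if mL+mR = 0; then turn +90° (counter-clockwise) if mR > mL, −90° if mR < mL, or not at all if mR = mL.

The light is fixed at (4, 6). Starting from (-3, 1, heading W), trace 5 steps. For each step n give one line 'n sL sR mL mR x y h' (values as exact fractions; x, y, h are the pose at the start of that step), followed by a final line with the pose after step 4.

n=0: pose=(-3,1,W); sL=2, sR=5/2; mL=-2, mR=-9/4; mL+mR=-17/4 → advance -1; mR−mL=-1/4 → turn -1·90°
n=1: pose=(-2,1,N); sL=40/13, sR=200/41; mL=-40/13, mR=-2120/533; mL+mR=-3760/533 → advance -1; mR−mL=-480/533 → turn -1·90°
n=2: pose=(-2,0,E); sL=4, sR=100/37; mL=-4, mR=-124/37; mL+mR=-272/37 → advance -1; mR−mL=24/37 → turn +1·90°
n=3: pose=(-3,0,N); sL=200/89, sR=200/61; mL=-200/89, mR=-15000/5429; mL+mR=-27200/5429 → advance -1; mR−mL=-2800/5429 → turn -1·90°
n=4: pose=(-3,-1,E); sL=25/9, sR=2; mL=-25/9, mR=-43/18; mL+mR=-31/6 → advance -1; mR−mL=7/18 → turn +1·90°

0 2 5/2 -2 -9/4 -3 1 W
1 40/13 200/41 -40/13 -2120/533 -2 1 N
2 4 100/37 -4 -124/37 -2 0 E
3 200/89 200/61 -200/89 -15000/5429 -3 0 N
4 25/9 2 -25/9 -43/18 -3 -1 E
final -4 -1 N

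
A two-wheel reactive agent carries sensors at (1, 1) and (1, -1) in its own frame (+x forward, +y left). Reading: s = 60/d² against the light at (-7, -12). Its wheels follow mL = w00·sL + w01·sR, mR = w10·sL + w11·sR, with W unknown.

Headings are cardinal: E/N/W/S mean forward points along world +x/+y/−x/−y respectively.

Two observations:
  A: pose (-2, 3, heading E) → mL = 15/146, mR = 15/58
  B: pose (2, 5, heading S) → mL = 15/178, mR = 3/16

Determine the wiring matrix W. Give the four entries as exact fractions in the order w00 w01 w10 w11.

obs A: pose=(-2,3,E) → sL=15/73, sR=15/58, mL=15/146, mR=15/58
obs B: pose=(2,5,S) → sL=15/89, sR=3/16, mL=15/178, mR=3/16
sensor matrix S = [[15/73, 15/58], [15/89, 3/16]]; det S = -15255/3014608
solve [mL_A; mL_B] = S·[w00; w01] and [mR_A; mR_B] = S·[w10; w11]:
  w00 = 1/2, w01 = 0, w10 = 0, w11 = 1

1/2 0 0 1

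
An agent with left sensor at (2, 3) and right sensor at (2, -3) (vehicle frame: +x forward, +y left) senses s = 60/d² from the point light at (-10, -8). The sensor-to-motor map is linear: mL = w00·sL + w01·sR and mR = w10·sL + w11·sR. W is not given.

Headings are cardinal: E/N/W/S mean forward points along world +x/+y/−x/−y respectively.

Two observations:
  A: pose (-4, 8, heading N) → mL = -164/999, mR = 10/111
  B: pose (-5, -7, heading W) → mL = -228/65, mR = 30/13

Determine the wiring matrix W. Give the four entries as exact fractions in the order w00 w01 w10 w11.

obs A: pose=(-4,8,N) → sL=20/111, sR=4/27, mL=-164/999, mR=10/111
obs B: pose=(-5,-7,W) → sL=60/13, sR=12/5, mL=-228/65, mR=30/13
sensor matrix S = [[20/111, 4/27], [60/13, 12/5]]; det S = -1088/4329
solve [mL_A; mL_B] = S·[w00; w01] and [mR_A; mR_B] = S·[w10; w11]:
  w00 = -1/2, w01 = -1/2, w10 = 1/2, w11 = 0

-1/2 -1/2 1/2 0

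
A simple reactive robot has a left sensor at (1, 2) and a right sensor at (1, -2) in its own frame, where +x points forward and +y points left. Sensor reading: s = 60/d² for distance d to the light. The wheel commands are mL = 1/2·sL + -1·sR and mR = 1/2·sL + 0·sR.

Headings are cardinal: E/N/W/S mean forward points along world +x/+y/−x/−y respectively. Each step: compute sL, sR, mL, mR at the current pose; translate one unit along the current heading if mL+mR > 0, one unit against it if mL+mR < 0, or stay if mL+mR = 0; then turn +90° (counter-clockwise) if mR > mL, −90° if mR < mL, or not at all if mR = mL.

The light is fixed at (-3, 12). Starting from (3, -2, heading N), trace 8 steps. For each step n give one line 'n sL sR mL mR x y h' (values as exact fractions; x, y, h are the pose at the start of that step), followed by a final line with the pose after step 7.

0 12/37 60/233 -822/8621 6/37 3 -2 N
1 6/25 30/73 -531/1825 3/25 3 -1 W
2 60/277 60/221 -9990/61217 30/277 4 -1 S
3 15/41 3/13 -51/1066 15/82 4 0 E
4 60/157 60/221 -2790/34697 30/157 5 0 N
5 30/109 6/13 -459/1417 15/109 5 1 W
6 12/53 60/193 -2022/10229 6/53 6 1 S
7 15/41 15/61 -315/5002 15/82 6 2 E
final 7 2 N

n=0: pose=(3,-2,N); sL=12/37, sR=60/233; mL=-822/8621, mR=6/37; mL+mR=576/8621 → advance +1; mR−mL=60/233 → turn +1·90°
n=1: pose=(3,-1,W); sL=6/25, sR=30/73; mL=-531/1825, mR=3/25; mL+mR=-312/1825 → advance -1; mR−mL=30/73 → turn +1·90°
n=2: pose=(4,-1,S); sL=60/277, sR=60/221; mL=-9990/61217, mR=30/277; mL+mR=-3360/61217 → advance -1; mR−mL=60/221 → turn +1·90°
n=3: pose=(4,0,E); sL=15/41, sR=3/13; mL=-51/1066, mR=15/82; mL+mR=72/533 → advance +1; mR−mL=3/13 → turn +1·90°
n=4: pose=(5,0,N); sL=60/157, sR=60/221; mL=-2790/34697, mR=30/157; mL+mR=3840/34697 → advance +1; mR−mL=60/221 → turn +1·90°
n=5: pose=(5,1,W); sL=30/109, sR=6/13; mL=-459/1417, mR=15/109; mL+mR=-264/1417 → advance -1; mR−mL=6/13 → turn +1·90°
n=6: pose=(6,1,S); sL=12/53, sR=60/193; mL=-2022/10229, mR=6/53; mL+mR=-864/10229 → advance -1; mR−mL=60/193 → turn +1·90°
n=7: pose=(6,2,E); sL=15/41, sR=15/61; mL=-315/5002, mR=15/82; mL+mR=300/2501 → advance +1; mR−mL=15/61 → turn +1·90°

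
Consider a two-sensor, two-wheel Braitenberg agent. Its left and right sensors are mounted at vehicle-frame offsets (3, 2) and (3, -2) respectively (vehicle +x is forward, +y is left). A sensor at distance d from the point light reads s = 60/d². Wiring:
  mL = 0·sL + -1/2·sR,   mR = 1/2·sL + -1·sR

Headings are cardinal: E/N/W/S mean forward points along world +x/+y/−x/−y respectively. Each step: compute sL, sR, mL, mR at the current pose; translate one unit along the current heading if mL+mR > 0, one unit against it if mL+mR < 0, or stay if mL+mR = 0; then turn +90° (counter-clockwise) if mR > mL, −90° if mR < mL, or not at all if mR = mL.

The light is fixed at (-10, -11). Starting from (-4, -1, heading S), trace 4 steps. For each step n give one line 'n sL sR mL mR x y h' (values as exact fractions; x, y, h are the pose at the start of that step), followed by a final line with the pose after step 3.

n=0: pose=(-4,-1,S); sL=60/113, sR=12/13; mL=-6/13, mR=-966/1469; mL+mR=-1644/1469 → advance -1; mR−mL=-288/1469 → turn -1·90°
n=1: pose=(-4,0,W); sL=2/3, sR=30/89; mL=-15/89, mR=-1/267; mL+mR=-46/267 → advance -1; mR−mL=44/267 → turn +1·90°
n=2: pose=(-3,0,S); sL=12/29, sR=60/89; mL=-30/89, mR=-1206/2581; mL+mR=-2076/2581 → advance -1; mR−mL=-336/2581 → turn -1·90°
n=3: pose=(-3,1,W); sL=15/29, sR=15/53; mL=-15/106, mR=-75/3074; mL+mR=-255/1537 → advance -1; mR−mL=180/1537 → turn +1·90°

0 60/113 12/13 -6/13 -966/1469 -4 -1 S
1 2/3 30/89 -15/89 -1/267 -4 0 W
2 12/29 60/89 -30/89 -1206/2581 -3 0 S
3 15/29 15/53 -15/106 -75/3074 -3 1 W
final -2 1 S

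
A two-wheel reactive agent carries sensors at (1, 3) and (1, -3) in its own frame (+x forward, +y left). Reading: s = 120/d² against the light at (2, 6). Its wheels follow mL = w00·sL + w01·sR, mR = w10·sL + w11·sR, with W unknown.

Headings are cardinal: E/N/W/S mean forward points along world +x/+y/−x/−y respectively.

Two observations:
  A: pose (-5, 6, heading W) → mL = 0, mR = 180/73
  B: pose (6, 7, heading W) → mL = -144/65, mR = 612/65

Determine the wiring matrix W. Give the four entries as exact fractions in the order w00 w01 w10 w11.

-1/2 1/2 1/2 1

obs A: pose=(-5,6,W) → sL=120/73, sR=120/73, mL=0, mR=180/73
obs B: pose=(6,7,W) → sL=120/13, sR=24/5, mL=-144/65, mR=612/65
sensor matrix S = [[120/73, 120/73], [120/13, 24/5]]; det S = -6912/949
solve [mL_A; mL_B] = S·[w00; w01] and [mR_A; mR_B] = S·[w10; w11]:
  w00 = -1/2, w01 = 1/2, w10 = 1/2, w11 = 1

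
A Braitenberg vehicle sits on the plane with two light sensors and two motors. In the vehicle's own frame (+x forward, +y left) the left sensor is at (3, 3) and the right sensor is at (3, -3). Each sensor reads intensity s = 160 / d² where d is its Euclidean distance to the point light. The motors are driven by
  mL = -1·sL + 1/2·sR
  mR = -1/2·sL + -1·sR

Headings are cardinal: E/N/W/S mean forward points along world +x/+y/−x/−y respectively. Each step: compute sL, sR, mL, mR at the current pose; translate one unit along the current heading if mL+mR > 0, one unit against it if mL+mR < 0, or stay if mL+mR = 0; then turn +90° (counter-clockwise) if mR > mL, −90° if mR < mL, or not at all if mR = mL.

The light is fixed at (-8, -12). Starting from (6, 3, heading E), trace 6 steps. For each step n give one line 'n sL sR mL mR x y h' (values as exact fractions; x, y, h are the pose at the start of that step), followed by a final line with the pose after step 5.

0 160/613 160/433 -20240/265429 -132720/265429 6 3 E
1 2/5 40/61 -22/305 -261/305 5 3 S
2 160/269 160/461 -52240/124009 -79920/124009 5 4 W
3 80/241 16/65 -3272/15665 -6456/15665 6 4 N
4 160/613 160/433 -20240/265429 -132720/265429 6 3 E
5 2/5 40/61 -22/305 -261/305 5 3 S
final 5 4 W

n=0: pose=(6,3,E); sL=160/613, sR=160/433; mL=-20240/265429, mR=-132720/265429; mL+mR=-152960/265429 → advance -1; mR−mL=-112480/265429 → turn -1·90°
n=1: pose=(5,3,S); sL=2/5, sR=40/61; mL=-22/305, mR=-261/305; mL+mR=-283/305 → advance -1; mR−mL=-239/305 → turn -1·90°
n=2: pose=(5,4,W); sL=160/269, sR=160/461; mL=-52240/124009, mR=-79920/124009; mL+mR=-132160/124009 → advance -1; mR−mL=-27680/124009 → turn -1·90°
n=3: pose=(6,4,N); sL=80/241, sR=16/65; mL=-3272/15665, mR=-6456/15665; mL+mR=-9728/15665 → advance -1; mR−mL=-3184/15665 → turn -1·90°
n=4: pose=(6,3,E); sL=160/613, sR=160/433; mL=-20240/265429, mR=-132720/265429; mL+mR=-152960/265429 → advance -1; mR−mL=-112480/265429 → turn -1·90°
n=5: pose=(5,3,S); sL=2/5, sR=40/61; mL=-22/305, mR=-261/305; mL+mR=-283/305 → advance -1; mR−mL=-239/305 → turn -1·90°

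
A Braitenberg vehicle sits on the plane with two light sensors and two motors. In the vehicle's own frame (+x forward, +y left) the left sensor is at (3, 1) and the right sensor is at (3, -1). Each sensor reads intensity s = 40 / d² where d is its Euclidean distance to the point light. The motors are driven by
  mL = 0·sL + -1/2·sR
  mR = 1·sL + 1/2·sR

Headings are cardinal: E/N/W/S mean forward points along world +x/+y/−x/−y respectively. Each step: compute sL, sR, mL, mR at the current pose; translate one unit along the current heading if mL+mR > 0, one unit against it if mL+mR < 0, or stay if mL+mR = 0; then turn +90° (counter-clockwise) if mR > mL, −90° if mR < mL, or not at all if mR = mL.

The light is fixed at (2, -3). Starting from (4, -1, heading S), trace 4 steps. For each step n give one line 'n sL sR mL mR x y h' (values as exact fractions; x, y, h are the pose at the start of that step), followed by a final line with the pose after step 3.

n=0: pose=(4,-1,S); sL=4, sR=20; mL=-10, mR=14; mL+mR=4 → advance +1; mR−mL=24 → turn +1·90°
n=1: pose=(4,-2,E); sL=40/29, sR=8/5; mL=-4/5, mR=316/145; mL+mR=40/29 → advance +1; mR−mL=432/145 → turn +1·90°
n=2: pose=(5,-2,N); sL=2, sR=5/4; mL=-5/8, mR=21/8; mL+mR=2 → advance +1; mR−mL=13/4 → turn +1·90°
n=3: pose=(5,-1,W); sL=40, sR=40/9; mL=-20/9, mR=380/9; mL+mR=40 → advance +1; mR−mL=400/9 → turn +1·90°

0 4 20 -10 14 4 -1 S
1 40/29 8/5 -4/5 316/145 4 -2 E
2 2 5/4 -5/8 21/8 5 -2 N
3 40 40/9 -20/9 380/9 5 -1 W
final 4 -1 S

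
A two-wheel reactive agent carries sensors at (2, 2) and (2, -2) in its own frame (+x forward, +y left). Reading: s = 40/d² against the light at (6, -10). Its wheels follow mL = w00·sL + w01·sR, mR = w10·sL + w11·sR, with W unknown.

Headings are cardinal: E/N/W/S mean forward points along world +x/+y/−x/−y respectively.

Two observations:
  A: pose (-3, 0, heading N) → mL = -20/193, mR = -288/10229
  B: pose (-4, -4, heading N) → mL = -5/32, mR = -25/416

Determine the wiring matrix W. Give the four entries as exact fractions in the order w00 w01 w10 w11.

0 -1/2 1/2 -1/2

obs A: pose=(-3,0,N) → sL=8/53, sR=40/193, mL=-20/193, mR=-288/10229
obs B: pose=(-4,-4,N) → sL=5/26, sR=5/16, mL=-5/32, mR=-25/416
sensor matrix S = [[8/53, 40/193], [5/26, 5/16]]; det S = 1945/265954
solve [mL_A; mL_B] = S·[w00; w01] and [mR_A; mR_B] = S·[w10; w11]:
  w00 = 0, w01 = -1/2, w10 = 1/2, w11 = -1/2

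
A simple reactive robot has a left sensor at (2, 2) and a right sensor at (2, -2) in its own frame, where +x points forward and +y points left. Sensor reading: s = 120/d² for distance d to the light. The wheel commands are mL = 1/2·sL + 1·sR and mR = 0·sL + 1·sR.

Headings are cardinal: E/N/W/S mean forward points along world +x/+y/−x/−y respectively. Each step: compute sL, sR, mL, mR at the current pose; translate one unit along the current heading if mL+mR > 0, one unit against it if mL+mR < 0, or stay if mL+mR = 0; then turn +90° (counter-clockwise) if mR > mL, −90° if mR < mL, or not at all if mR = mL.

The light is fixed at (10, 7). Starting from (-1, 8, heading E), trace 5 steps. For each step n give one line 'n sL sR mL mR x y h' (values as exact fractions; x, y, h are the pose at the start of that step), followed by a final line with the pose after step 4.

0 4/3 60/41 262/123 60/41 -1 8 E
1 24/13 24/29 660/377 24/29 0 8 S
2 30/37 30/37 45/37 30/37 0 7 W
3 120/173 24/17 5172/2941 24/17 -1 7 N
4 4/3 60/41 262/123 60/41 -1 8 E
final 0 8 S

n=0: pose=(-1,8,E); sL=4/3, sR=60/41; mL=262/123, mR=60/41; mL+mR=442/123 → advance +1; mR−mL=-2/3 → turn -1·90°
n=1: pose=(0,8,S); sL=24/13, sR=24/29; mL=660/377, mR=24/29; mL+mR=972/377 → advance +1; mR−mL=-12/13 → turn -1·90°
n=2: pose=(0,7,W); sL=30/37, sR=30/37; mL=45/37, mR=30/37; mL+mR=75/37 → advance +1; mR−mL=-15/37 → turn -1·90°
n=3: pose=(-1,7,N); sL=120/173, sR=24/17; mL=5172/2941, mR=24/17; mL+mR=9324/2941 → advance +1; mR−mL=-60/173 → turn -1·90°
n=4: pose=(-1,8,E); sL=4/3, sR=60/41; mL=262/123, mR=60/41; mL+mR=442/123 → advance +1; mR−mL=-2/3 → turn -1·90°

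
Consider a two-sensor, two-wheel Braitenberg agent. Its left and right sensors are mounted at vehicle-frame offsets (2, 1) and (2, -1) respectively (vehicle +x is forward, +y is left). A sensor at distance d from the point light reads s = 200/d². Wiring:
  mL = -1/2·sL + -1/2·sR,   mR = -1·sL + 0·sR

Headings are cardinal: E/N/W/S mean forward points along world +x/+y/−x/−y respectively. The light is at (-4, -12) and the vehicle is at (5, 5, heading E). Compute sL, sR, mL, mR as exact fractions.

left sensor world pos  = (7, 6); dL² = 445
right sensor world pos = (7, 4); dR² = 377
sL = 200/445 = 40/89
sR = 200/377 = 200/377
mL = -1/2·sL + -1/2·sR = -16440/33553
mR = -1·sL + 0·sR = -40/89

40/89 200/377 -16440/33553 -40/89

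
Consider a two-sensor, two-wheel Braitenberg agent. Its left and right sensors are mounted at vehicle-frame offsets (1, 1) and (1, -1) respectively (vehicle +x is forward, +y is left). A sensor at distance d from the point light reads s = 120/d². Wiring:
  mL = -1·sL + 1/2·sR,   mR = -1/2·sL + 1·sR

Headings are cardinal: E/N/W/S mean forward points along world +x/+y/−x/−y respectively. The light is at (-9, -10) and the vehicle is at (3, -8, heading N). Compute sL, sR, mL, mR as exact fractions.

left sensor world pos  = (2, -7); dL² = 130
right sensor world pos = (4, -7); dR² = 178
sL = 120/130 = 12/13
sR = 120/178 = 60/89
mL = -1·sL + 1/2·sR = -678/1157
mR = -1/2·sL + 1·sR = 246/1157

12/13 60/89 -678/1157 246/1157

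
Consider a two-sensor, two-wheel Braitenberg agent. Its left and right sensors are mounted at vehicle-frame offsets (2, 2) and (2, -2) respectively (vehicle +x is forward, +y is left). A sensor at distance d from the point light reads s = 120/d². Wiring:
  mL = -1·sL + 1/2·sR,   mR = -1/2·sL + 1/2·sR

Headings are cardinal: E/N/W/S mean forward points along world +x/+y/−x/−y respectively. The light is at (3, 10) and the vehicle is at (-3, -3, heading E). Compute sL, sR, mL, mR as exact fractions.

left sensor world pos  = (-1, -1); dL² = 137
right sensor world pos = (-1, -5); dR² = 241
sL = 120/137 = 120/137
sR = 120/241 = 120/241
mL = -1·sL + 1/2·sR = -20700/33017
mR = -1/2·sL + 1/2·sR = -6240/33017

120/137 120/241 -20700/33017 -6240/33017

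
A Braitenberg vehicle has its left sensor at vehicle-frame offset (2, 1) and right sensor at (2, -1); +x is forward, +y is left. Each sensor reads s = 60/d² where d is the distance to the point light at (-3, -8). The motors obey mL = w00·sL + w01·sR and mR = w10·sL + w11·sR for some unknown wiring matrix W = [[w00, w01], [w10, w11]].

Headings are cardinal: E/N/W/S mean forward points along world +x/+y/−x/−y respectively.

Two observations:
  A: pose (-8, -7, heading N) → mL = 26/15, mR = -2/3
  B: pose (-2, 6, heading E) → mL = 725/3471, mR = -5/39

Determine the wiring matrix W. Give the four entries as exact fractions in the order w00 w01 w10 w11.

obs A: pose=(-8,-7,N) → sL=4/3, sR=12/5, mL=26/15, mR=-2/3
obs B: pose=(-2,6,E) → sL=10/39, sR=30/89, mL=725/3471, mR=-5/39
sensor matrix S = [[4/3, 12/5], [10/39, 30/89]]; det S = -192/1157
solve [mL_A; mL_B] = S·[w00; w01] and [mR_A; mR_B] = S·[w10; w11]:
  w00 = -1/2, w01 = 1, w10 = -1/2, w11 = 0

-1/2 1 -1/2 0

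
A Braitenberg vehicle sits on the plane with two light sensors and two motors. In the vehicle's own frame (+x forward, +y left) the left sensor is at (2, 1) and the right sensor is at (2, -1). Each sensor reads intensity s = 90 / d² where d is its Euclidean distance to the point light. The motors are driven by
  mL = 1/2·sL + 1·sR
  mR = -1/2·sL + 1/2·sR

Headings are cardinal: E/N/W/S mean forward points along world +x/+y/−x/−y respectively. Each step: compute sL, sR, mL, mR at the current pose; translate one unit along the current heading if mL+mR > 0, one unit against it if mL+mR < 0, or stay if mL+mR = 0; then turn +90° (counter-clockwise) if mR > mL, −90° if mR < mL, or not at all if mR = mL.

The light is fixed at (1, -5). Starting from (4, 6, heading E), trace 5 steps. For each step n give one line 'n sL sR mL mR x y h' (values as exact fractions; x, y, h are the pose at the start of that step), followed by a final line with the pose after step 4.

0 90/169 18/25 4167/4225 396/4225 4 6 E
1 45/53 1 151/106 4/53 5 6 S
2 18/17 18/25 531/425 -72/425 5 5 W
3 45/74 9/16 513/592 -27/1184 4 5 N
4 90/169 18/25 4167/4225 396/4225 4 6 E
final 5 6 S

n=0: pose=(4,6,E); sL=90/169, sR=18/25; mL=4167/4225, mR=396/4225; mL+mR=27/25 → advance +1; mR−mL=-3771/4225 → turn -1·90°
n=1: pose=(5,6,S); sL=45/53, sR=1; mL=151/106, mR=4/53; mL+mR=3/2 → advance +1; mR−mL=-143/106 → turn -1·90°
n=2: pose=(5,5,W); sL=18/17, sR=18/25; mL=531/425, mR=-72/425; mL+mR=27/25 → advance +1; mR−mL=-603/425 → turn -1·90°
n=3: pose=(4,5,N); sL=45/74, sR=9/16; mL=513/592, mR=-27/1184; mL+mR=27/32 → advance +1; mR−mL=-1053/1184 → turn -1·90°
n=4: pose=(4,6,E); sL=90/169, sR=18/25; mL=4167/4225, mR=396/4225; mL+mR=27/25 → advance +1; mR−mL=-3771/4225 → turn -1·90°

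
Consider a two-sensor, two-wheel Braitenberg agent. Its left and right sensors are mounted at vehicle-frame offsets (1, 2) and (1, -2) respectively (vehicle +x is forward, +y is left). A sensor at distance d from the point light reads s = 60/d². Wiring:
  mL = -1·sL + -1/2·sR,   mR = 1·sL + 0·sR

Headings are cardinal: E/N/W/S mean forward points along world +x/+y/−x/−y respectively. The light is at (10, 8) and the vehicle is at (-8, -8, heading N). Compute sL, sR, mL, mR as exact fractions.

12/125 60/481 -9522/60125 12/125

left sensor world pos  = (-10, -7); dL² = 625
right sensor world pos = (-6, -7); dR² = 481
sL = 60/625 = 12/125
sR = 60/481 = 60/481
mL = -1·sL + -1/2·sR = -9522/60125
mR = 1·sL + 0·sR = 12/125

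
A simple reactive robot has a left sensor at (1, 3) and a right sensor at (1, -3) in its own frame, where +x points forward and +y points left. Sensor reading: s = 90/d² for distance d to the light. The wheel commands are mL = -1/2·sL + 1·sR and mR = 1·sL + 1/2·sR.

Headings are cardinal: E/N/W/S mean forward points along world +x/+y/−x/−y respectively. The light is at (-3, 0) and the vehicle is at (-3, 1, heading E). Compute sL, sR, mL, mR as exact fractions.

left sensor world pos  = (-2, 4); dL² = 17
right sensor world pos = (-2, -2); dR² = 5
sL = 90/17 = 90/17
sR = 90/5 = 18
mL = -1/2·sL + 1·sR = 261/17
mR = 1·sL + 1/2·sR = 243/17

90/17 18 261/17 243/17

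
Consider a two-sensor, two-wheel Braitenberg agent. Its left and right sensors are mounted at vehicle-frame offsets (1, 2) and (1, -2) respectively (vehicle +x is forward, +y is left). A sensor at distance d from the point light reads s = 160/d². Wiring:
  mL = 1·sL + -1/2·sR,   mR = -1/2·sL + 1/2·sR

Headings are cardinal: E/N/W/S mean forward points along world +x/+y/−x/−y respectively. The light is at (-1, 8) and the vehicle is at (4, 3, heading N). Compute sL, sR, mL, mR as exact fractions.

left sensor world pos  = (2, 4); dL² = 25
right sensor world pos = (6, 4); dR² = 65
sL = 160/25 = 32/5
sR = 160/65 = 32/13
mL = 1·sL + -1/2·sR = 336/65
mR = -1/2·sL + 1/2·sR = -128/65

32/5 32/13 336/65 -128/65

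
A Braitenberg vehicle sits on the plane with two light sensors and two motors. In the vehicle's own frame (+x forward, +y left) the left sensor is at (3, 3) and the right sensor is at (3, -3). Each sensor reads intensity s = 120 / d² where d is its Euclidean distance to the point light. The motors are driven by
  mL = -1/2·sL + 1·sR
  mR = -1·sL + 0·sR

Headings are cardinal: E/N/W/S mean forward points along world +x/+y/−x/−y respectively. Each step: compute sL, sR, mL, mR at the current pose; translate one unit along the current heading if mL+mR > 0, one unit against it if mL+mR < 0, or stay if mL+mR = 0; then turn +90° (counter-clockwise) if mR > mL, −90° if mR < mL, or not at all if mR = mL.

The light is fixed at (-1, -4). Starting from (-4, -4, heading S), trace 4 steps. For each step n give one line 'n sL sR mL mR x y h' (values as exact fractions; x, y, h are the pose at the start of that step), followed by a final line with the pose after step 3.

0 40/3 8/3 -4 -40/3 -4 -4 S
1 3 30/13 21/26 -3 -4 -3 W
2 120/41 120/17 3900/697 -120/41 -3 -3 N
3 60/13 60 750/13 -60/13 -3 -2 E
final -2 -2 S

n=0: pose=(-4,-4,S); sL=40/3, sR=8/3; mL=-4, mR=-40/3; mL+mR=-52/3 → advance -1; mR−mL=-28/3 → turn -1·90°
n=1: pose=(-4,-3,W); sL=3, sR=30/13; mL=21/26, mR=-3; mL+mR=-57/26 → advance -1; mR−mL=-99/26 → turn -1·90°
n=2: pose=(-3,-3,N); sL=120/41, sR=120/17; mL=3900/697, mR=-120/41; mL+mR=1860/697 → advance +1; mR−mL=-5940/697 → turn -1·90°
n=3: pose=(-3,-2,E); sL=60/13, sR=60; mL=750/13, mR=-60/13; mL+mR=690/13 → advance +1; mR−mL=-810/13 → turn -1·90°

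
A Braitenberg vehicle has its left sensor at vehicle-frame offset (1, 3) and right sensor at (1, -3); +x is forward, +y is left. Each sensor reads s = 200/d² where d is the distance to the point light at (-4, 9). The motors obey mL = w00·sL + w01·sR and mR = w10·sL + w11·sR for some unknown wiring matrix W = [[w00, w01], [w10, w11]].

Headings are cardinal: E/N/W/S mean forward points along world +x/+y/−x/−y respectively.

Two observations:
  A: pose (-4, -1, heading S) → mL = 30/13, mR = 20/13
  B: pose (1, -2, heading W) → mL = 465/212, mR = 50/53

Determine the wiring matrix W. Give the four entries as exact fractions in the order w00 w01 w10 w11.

1 1/2 1 0

obs A: pose=(-4,-1,S) → sL=20/13, sR=20/13, mL=30/13, mR=20/13
obs B: pose=(1,-2,W) → sL=50/53, sR=5/2, mL=465/212, mR=50/53
sensor matrix S = [[20/13, 20/13], [50/53, 5/2]]; det S = 1650/689
solve [mL_A; mL_B] = S·[w00; w01] and [mR_A; mR_B] = S·[w10; w11]:
  w00 = 1, w01 = 1/2, w10 = 1, w11 = 0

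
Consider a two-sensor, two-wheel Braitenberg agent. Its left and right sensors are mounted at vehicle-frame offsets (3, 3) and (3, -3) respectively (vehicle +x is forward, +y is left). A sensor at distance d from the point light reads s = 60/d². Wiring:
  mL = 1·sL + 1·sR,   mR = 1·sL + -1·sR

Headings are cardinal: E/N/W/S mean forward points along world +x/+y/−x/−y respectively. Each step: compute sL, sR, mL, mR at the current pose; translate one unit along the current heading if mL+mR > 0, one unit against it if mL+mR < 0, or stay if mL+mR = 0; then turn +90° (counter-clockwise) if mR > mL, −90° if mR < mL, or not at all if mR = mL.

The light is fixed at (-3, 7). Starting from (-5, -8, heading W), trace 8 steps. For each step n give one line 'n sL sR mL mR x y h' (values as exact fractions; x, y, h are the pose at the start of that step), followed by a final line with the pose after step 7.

n=0: pose=(-5,-8,W); sL=60/349, sR=60/169; mL=31080/58981, mR=-10800/58981; mL+mR=120/349 → advance +1; mR−mL=-120/169 → turn -1·90°
n=1: pose=(-6,-8,N); sL=1/3, sR=5/12; mL=3/4, mR=-1/12; mL+mR=2/3 → advance +1; mR−mL=-5/6 → turn -1·90°
n=2: pose=(-6,-7,E); sL=60/121, sR=60/289; mL=24600/34969, mR=10080/34969; mL+mR=120/121 → advance +1; mR−mL=-120/289 → turn -1·90°
n=3: pose=(-5,-7,S); sL=6/29, sR=30/157; mL=1812/4553, mR=72/4553; mL+mR=12/29 → advance +1; mR−mL=-60/157 → turn -1·90°
n=4: pose=(-5,-8,W); sL=60/349, sR=60/169; mL=31080/58981, mR=-10800/58981; mL+mR=120/349 → advance +1; mR−mL=-120/169 → turn -1·90°
n=5: pose=(-6,-8,N); sL=1/3, sR=5/12; mL=3/4, mR=-1/12; mL+mR=2/3 → advance +1; mR−mL=-5/6 → turn -1·90°
n=6: pose=(-6,-7,E); sL=60/121, sR=60/289; mL=24600/34969, mR=10080/34969; mL+mR=120/121 → advance +1; mR−mL=-120/289 → turn -1·90°
n=7: pose=(-5,-7,S); sL=6/29, sR=30/157; mL=1812/4553, mR=72/4553; mL+mR=12/29 → advance +1; mR−mL=-60/157 → turn -1·90°

0 60/349 60/169 31080/58981 -10800/58981 -5 -8 W
1 1/3 5/12 3/4 -1/12 -6 -8 N
2 60/121 60/289 24600/34969 10080/34969 -6 -7 E
3 6/29 30/157 1812/4553 72/4553 -5 -7 S
4 60/349 60/169 31080/58981 -10800/58981 -5 -8 W
5 1/3 5/12 3/4 -1/12 -6 -8 N
6 60/121 60/289 24600/34969 10080/34969 -6 -7 E
7 6/29 30/157 1812/4553 72/4553 -5 -7 S
final -5 -8 W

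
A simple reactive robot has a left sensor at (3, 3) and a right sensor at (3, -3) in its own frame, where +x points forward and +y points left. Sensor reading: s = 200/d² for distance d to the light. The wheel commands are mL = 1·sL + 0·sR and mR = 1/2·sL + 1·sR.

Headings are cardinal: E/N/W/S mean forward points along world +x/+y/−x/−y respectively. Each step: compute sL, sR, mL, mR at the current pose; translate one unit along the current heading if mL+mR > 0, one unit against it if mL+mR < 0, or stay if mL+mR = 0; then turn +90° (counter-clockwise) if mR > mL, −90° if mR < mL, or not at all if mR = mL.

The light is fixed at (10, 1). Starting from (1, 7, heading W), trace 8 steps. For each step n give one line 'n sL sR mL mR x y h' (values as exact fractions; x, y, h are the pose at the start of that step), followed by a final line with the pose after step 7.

0 200/153 8/9 200/153 236/153 1 7 W
1 100/29 100/89 100/29 7350/2581 0 7 S
2 200/173 200/233 200/173 57900/40309 0 6 W
3 50/17 1 50/17 42/17 -1 6 S
4 200/197 40/49 200/197 12780/9653 -1 5 W
5 100/41 100/113 100/41 9750/4633 -2 5 S
6 8/9 200/261 8/9 316/261 -2 4 W
7 2 25/32 2 57/32 -3 4 S
final -3 3 W

n=0: pose=(1,7,W); sL=200/153, sR=8/9; mL=200/153, mR=236/153; mL+mR=436/153 → advance +1; mR−mL=4/17 → turn +1·90°
n=1: pose=(0,7,S); sL=100/29, sR=100/89; mL=100/29, mR=7350/2581; mL+mR=16250/2581 → advance +1; mR−mL=-1550/2581 → turn -1·90°
n=2: pose=(0,6,W); sL=200/173, sR=200/233; mL=200/173, mR=57900/40309; mL+mR=104500/40309 → advance +1; mR−mL=11300/40309 → turn +1·90°
n=3: pose=(-1,6,S); sL=50/17, sR=1; mL=50/17, mR=42/17; mL+mR=92/17 → advance +1; mR−mL=-8/17 → turn -1·90°
n=4: pose=(-1,5,W); sL=200/197, sR=40/49; mL=200/197, mR=12780/9653; mL+mR=22580/9653 → advance +1; mR−mL=2980/9653 → turn +1·90°
n=5: pose=(-2,5,S); sL=100/41, sR=100/113; mL=100/41, mR=9750/4633; mL+mR=21050/4633 → advance +1; mR−mL=-1550/4633 → turn -1·90°
n=6: pose=(-2,4,W); sL=8/9, sR=200/261; mL=8/9, mR=316/261; mL+mR=548/261 → advance +1; mR−mL=28/87 → turn +1·90°
n=7: pose=(-3,4,S); sL=2, sR=25/32; mL=2, mR=57/32; mL+mR=121/32 → advance +1; mR−mL=-7/32 → turn -1·90°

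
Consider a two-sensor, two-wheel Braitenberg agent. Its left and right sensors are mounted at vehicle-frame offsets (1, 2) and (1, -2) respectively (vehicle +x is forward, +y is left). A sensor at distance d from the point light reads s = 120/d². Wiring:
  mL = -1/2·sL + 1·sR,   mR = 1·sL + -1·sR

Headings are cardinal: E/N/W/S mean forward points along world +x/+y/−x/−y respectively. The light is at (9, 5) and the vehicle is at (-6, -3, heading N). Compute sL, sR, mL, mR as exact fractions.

left sensor world pos  = (-8, -2); dL² = 338
right sensor world pos = (-4, -2); dR² = 218
sL = 120/338 = 60/169
sR = 120/218 = 60/109
mL = -1/2·sL + 1·sR = 6870/18421
mR = 1·sL + -1·sR = -3600/18421

60/169 60/109 6870/18421 -3600/18421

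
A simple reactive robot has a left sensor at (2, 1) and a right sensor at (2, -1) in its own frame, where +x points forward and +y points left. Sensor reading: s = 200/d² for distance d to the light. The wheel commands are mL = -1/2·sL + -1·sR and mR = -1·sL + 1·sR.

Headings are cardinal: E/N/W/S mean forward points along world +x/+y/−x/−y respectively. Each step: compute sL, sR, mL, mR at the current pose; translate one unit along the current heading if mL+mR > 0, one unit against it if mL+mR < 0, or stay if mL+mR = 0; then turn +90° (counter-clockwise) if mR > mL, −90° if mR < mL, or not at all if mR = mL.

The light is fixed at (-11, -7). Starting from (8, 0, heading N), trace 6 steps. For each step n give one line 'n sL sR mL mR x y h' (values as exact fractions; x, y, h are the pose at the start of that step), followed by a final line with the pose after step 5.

n=0: pose=(8,0,N); sL=40/81, sR=200/481; mL=-25820/38961, mR=-3040/38961; mL+mR=-20/27 → advance -1; mR−mL=22780/38961 → turn +1·90°
n=1: pose=(8,-1,W); sL=100/157, sR=100/169; mL=-24150/26533, mR=-1200/26533; mL+mR=-150/157 → advance -1; mR−mL=22950/26533 → turn +1·90°
n=2: pose=(9,-1,S); sL=200/457, sR=200/377; mL=-129100/172289, mR=16000/172289; mL+mR=-300/457 → advance -1; mR−mL=145100/172289 → turn +1·90°
n=3: pose=(9,0,E); sL=50/137, sR=5/13; mL=-1010/1781, mR=35/1781; mL+mR=-75/137 → advance -1; mR−mL=1045/1781 → turn +1·90°
n=4: pose=(8,0,N); sL=40/81, sR=200/481; mL=-25820/38961, mR=-3040/38961; mL+mR=-20/27 → advance -1; mR−mL=22780/38961 → turn +1·90°
n=5: pose=(8,-1,W); sL=100/157, sR=100/169; mL=-24150/26533, mR=-1200/26533; mL+mR=-150/157 → advance -1; mR−mL=22950/26533 → turn +1·90°

0 40/81 200/481 -25820/38961 -3040/38961 8 0 N
1 100/157 100/169 -24150/26533 -1200/26533 8 -1 W
2 200/457 200/377 -129100/172289 16000/172289 9 -1 S
3 50/137 5/13 -1010/1781 35/1781 9 0 E
4 40/81 200/481 -25820/38961 -3040/38961 8 0 N
5 100/157 100/169 -24150/26533 -1200/26533 8 -1 W
final 9 -1 S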